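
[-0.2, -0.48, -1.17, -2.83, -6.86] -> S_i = -0.20*2.42^i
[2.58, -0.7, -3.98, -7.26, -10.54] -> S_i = 2.58 + -3.28*i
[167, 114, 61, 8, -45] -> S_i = 167 + -53*i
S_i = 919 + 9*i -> [919, 928, 937, 946, 955]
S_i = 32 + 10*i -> [32, 42, 52, 62, 72]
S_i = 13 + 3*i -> [13, 16, 19, 22, 25]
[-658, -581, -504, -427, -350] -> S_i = -658 + 77*i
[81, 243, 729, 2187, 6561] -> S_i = 81*3^i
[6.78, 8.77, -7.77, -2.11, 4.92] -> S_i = Random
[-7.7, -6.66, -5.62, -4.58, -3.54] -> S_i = -7.70 + 1.04*i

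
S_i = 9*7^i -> [9, 63, 441, 3087, 21609]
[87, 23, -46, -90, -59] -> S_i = Random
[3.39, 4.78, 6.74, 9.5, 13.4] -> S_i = 3.39*1.41^i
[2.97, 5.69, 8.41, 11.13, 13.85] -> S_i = 2.97 + 2.72*i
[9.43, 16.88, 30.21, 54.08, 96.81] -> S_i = 9.43*1.79^i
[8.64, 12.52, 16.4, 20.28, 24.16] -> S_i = 8.64 + 3.88*i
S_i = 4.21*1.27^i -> [4.21, 5.35, 6.79, 8.62, 10.95]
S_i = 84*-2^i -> [84, -168, 336, -672, 1344]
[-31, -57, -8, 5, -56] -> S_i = Random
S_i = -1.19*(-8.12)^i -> [-1.19, 9.66, -78.46, 637.11, -5173.34]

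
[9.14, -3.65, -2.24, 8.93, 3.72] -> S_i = Random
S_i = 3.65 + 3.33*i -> [3.65, 6.98, 10.31, 13.64, 16.97]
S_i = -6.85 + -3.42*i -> [-6.85, -10.27, -13.69, -17.11, -20.53]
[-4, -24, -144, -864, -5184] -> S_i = -4*6^i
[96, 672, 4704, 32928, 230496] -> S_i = 96*7^i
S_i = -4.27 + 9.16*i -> [-4.27, 4.89, 14.05, 23.21, 32.37]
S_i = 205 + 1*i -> [205, 206, 207, 208, 209]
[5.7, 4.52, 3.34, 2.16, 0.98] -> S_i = 5.70 + -1.18*i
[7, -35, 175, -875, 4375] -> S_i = 7*-5^i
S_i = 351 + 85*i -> [351, 436, 521, 606, 691]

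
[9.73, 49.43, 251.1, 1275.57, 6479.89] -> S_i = 9.73*5.08^i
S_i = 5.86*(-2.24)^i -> [5.86, -13.13, 29.4, -65.86, 147.53]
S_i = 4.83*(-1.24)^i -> [4.83, -5.99, 7.43, -9.21, 11.42]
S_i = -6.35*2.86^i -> [-6.35, -18.16, -51.94, -148.55, -424.85]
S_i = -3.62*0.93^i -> [-3.62, -3.37, -3.13, -2.91, -2.71]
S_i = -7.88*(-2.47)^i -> [-7.88, 19.46, -48.08, 118.75, -293.3]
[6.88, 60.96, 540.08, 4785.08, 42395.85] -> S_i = 6.88*8.86^i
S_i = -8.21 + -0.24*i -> [-8.21, -8.45, -8.69, -8.93, -9.17]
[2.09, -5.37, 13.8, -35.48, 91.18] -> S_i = 2.09*(-2.57)^i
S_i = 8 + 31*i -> [8, 39, 70, 101, 132]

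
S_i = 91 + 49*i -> [91, 140, 189, 238, 287]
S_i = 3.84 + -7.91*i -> [3.84, -4.07, -11.98, -19.89, -27.8]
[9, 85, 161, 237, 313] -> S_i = 9 + 76*i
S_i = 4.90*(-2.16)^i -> [4.9, -10.58, 22.86, -49.38, 106.66]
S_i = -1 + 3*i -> [-1, 2, 5, 8, 11]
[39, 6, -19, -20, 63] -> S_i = Random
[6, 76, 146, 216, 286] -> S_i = 6 + 70*i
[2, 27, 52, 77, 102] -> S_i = 2 + 25*i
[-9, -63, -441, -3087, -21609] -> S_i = -9*7^i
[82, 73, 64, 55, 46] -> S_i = 82 + -9*i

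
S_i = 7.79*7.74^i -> [7.79, 60.29, 466.68, 3612.1, 27957.69]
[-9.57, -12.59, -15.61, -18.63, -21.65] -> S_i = -9.57 + -3.02*i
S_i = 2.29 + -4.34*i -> [2.29, -2.05, -6.39, -10.73, -15.07]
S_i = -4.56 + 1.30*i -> [-4.56, -3.26, -1.96, -0.66, 0.64]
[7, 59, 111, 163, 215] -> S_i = 7 + 52*i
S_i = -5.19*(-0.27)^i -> [-5.19, 1.4, -0.38, 0.1, -0.03]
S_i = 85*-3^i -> [85, -255, 765, -2295, 6885]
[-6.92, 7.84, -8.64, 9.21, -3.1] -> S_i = Random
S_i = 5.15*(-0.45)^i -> [5.15, -2.32, 1.04, -0.47, 0.21]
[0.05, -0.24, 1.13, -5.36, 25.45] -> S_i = 0.05*(-4.75)^i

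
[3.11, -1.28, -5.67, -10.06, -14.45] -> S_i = 3.11 + -4.39*i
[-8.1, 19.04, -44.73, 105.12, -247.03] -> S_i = -8.10*(-2.35)^i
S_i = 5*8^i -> [5, 40, 320, 2560, 20480]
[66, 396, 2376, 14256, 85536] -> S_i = 66*6^i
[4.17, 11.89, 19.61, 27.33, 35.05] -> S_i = 4.17 + 7.72*i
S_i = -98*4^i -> [-98, -392, -1568, -6272, -25088]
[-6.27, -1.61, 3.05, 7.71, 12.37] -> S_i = -6.27 + 4.66*i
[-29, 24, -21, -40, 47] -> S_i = Random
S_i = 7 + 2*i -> [7, 9, 11, 13, 15]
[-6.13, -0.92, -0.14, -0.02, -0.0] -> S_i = -6.13*0.15^i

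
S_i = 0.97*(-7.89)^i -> [0.97, -7.65, 60.38, -476.43, 3759.06]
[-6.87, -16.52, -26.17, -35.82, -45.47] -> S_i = -6.87 + -9.65*i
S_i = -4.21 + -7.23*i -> [-4.21, -11.44, -18.67, -25.9, -33.13]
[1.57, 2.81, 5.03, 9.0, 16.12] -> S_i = 1.57*1.79^i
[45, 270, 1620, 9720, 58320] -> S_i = 45*6^i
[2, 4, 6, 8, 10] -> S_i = 2 + 2*i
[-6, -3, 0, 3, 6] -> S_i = -6 + 3*i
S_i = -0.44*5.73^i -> [-0.44, -2.52, -14.45, -82.78, -474.32]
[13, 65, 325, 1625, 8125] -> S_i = 13*5^i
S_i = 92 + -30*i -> [92, 62, 32, 2, -28]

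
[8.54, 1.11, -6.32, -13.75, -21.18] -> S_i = 8.54 + -7.43*i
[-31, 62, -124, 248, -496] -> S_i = -31*-2^i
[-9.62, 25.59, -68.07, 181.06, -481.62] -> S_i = -9.62*(-2.66)^i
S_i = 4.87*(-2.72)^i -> [4.87, -13.25, 36.03, -98.0, 266.57]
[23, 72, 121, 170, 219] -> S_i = 23 + 49*i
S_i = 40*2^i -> [40, 80, 160, 320, 640]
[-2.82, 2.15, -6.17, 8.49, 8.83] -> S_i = Random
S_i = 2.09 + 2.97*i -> [2.09, 5.06, 8.03, 11.0, 13.97]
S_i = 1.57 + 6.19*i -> [1.57, 7.76, 13.95, 20.14, 26.33]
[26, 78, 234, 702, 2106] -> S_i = 26*3^i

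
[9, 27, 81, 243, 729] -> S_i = 9*3^i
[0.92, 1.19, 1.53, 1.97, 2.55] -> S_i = 0.92*1.29^i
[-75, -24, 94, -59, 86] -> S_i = Random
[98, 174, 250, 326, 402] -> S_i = 98 + 76*i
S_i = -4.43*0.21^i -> [-4.43, -0.93, -0.2, -0.04, -0.01]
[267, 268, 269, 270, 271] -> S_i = 267 + 1*i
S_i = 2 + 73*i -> [2, 75, 148, 221, 294]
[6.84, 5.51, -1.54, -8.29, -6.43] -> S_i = Random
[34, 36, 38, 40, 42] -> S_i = 34 + 2*i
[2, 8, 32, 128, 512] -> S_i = 2*4^i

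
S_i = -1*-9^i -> [-1, 9, -81, 729, -6561]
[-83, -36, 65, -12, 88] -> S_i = Random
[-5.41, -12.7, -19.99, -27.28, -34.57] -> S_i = -5.41 + -7.29*i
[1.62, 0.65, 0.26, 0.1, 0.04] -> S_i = 1.62*0.40^i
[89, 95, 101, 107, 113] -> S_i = 89 + 6*i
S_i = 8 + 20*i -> [8, 28, 48, 68, 88]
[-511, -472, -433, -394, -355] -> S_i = -511 + 39*i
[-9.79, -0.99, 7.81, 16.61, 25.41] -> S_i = -9.79 + 8.80*i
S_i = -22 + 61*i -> [-22, 39, 100, 161, 222]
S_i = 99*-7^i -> [99, -693, 4851, -33957, 237699]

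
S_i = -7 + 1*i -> [-7, -6, -5, -4, -3]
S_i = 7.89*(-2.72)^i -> [7.89, -21.46, 58.37, -158.78, 431.87]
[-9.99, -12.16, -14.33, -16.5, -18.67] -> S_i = -9.99 + -2.17*i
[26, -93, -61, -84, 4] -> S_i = Random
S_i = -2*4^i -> [-2, -8, -32, -128, -512]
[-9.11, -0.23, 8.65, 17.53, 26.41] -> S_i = -9.11 + 8.88*i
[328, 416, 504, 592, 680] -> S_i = 328 + 88*i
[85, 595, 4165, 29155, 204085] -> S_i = 85*7^i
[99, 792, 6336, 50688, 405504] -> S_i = 99*8^i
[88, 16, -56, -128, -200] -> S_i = 88 + -72*i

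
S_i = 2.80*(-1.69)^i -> [2.8, -4.73, 8.0, -13.52, 22.84]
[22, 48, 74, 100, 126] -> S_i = 22 + 26*i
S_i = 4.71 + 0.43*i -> [4.71, 5.14, 5.57, 6.0, 6.43]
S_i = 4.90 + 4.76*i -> [4.9, 9.66, 14.42, 19.18, 23.94]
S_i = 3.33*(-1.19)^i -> [3.33, -3.96, 4.72, -5.61, 6.68]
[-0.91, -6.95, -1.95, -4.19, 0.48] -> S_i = Random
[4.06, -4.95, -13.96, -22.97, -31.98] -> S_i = 4.06 + -9.01*i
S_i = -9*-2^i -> [-9, 18, -36, 72, -144]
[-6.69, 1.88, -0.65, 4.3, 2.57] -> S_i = Random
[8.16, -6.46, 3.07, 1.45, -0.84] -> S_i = Random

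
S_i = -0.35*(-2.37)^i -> [-0.35, 0.83, -1.97, 4.66, -11.04]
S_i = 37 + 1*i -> [37, 38, 39, 40, 41]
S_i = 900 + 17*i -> [900, 917, 934, 951, 968]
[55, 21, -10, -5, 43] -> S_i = Random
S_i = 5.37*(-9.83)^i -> [5.37, -52.79, 518.9, -5100.76, 50140.46]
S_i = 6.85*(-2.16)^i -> [6.85, -14.8, 31.96, -69.03, 149.11]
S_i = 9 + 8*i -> [9, 17, 25, 33, 41]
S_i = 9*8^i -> [9, 72, 576, 4608, 36864]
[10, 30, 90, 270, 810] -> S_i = 10*3^i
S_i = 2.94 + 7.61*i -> [2.94, 10.55, 18.16, 25.77, 33.38]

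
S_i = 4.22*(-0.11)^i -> [4.22, -0.46, 0.05, -0.01, 0.0]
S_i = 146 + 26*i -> [146, 172, 198, 224, 250]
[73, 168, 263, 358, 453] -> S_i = 73 + 95*i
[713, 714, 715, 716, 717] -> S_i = 713 + 1*i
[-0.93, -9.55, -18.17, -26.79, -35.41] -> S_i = -0.93 + -8.62*i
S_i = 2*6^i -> [2, 12, 72, 432, 2592]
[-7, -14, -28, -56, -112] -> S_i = -7*2^i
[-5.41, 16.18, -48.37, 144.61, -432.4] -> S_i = -5.41*(-2.99)^i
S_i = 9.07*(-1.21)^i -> [9.07, -10.97, 13.28, -16.07, 19.44]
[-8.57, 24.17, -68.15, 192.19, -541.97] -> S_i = -8.57*(-2.82)^i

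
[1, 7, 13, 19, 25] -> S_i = 1 + 6*i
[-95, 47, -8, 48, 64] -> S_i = Random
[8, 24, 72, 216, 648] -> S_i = 8*3^i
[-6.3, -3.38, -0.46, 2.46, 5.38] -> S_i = -6.30 + 2.92*i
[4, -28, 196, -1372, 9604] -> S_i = 4*-7^i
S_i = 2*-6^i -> [2, -12, 72, -432, 2592]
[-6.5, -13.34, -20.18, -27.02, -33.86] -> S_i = -6.50 + -6.84*i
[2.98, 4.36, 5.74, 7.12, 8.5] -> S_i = 2.98 + 1.38*i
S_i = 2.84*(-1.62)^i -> [2.84, -4.6, 7.45, -12.07, 19.56]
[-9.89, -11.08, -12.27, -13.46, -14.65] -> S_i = -9.89 + -1.19*i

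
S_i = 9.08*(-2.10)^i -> [9.08, -19.07, 40.04, -84.09, 176.59]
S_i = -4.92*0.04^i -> [-4.92, -0.2, -0.01, -0.0, -0.0]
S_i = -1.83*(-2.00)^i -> [-1.83, 3.66, -7.32, 14.64, -29.28]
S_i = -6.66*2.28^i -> [-6.66, -15.18, -34.62, -78.94, -179.98]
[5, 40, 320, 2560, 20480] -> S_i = 5*8^i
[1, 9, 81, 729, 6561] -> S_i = 1*9^i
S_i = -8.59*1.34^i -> [-8.59, -11.51, -15.42, -20.67, -27.7]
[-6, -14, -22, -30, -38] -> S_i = -6 + -8*i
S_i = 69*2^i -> [69, 138, 276, 552, 1104]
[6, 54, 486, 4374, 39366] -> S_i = 6*9^i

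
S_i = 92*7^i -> [92, 644, 4508, 31556, 220892]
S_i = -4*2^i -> [-4, -8, -16, -32, -64]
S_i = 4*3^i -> [4, 12, 36, 108, 324]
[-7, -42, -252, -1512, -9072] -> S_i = -7*6^i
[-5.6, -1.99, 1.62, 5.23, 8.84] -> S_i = -5.60 + 3.61*i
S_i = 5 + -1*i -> [5, 4, 3, 2, 1]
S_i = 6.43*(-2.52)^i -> [6.43, -16.2, 40.83, -102.9, 259.31]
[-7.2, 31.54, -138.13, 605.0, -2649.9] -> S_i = -7.20*(-4.38)^i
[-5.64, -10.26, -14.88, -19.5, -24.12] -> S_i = -5.64 + -4.62*i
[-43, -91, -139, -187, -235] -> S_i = -43 + -48*i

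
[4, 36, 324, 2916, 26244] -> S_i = 4*9^i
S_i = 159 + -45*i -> [159, 114, 69, 24, -21]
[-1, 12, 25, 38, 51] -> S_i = -1 + 13*i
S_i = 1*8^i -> [1, 8, 64, 512, 4096]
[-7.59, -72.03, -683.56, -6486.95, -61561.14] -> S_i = -7.59*9.49^i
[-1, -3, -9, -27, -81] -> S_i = -1*3^i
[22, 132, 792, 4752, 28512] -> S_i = 22*6^i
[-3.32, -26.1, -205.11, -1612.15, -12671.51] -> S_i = -3.32*7.86^i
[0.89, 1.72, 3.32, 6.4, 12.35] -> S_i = 0.89*1.93^i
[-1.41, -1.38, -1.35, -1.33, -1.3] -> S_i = -1.41*0.98^i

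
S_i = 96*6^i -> [96, 576, 3456, 20736, 124416]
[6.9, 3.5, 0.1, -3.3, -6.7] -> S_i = 6.90 + -3.40*i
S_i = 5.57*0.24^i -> [5.57, 1.34, 0.32, 0.08, 0.02]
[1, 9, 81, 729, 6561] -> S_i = 1*9^i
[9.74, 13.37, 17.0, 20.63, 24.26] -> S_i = 9.74 + 3.63*i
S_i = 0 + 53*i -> [0, 53, 106, 159, 212]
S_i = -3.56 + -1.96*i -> [-3.56, -5.52, -7.48, -9.44, -11.4]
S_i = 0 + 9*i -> [0, 9, 18, 27, 36]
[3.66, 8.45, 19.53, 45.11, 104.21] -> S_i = 3.66*2.31^i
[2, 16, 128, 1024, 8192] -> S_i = 2*8^i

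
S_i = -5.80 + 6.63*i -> [-5.8, 0.83, 7.46, 14.09, 20.72]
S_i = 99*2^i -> [99, 198, 396, 792, 1584]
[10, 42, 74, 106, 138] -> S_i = 10 + 32*i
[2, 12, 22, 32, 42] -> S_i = 2 + 10*i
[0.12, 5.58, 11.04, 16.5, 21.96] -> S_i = 0.12 + 5.46*i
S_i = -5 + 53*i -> [-5, 48, 101, 154, 207]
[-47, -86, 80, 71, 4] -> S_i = Random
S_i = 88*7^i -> [88, 616, 4312, 30184, 211288]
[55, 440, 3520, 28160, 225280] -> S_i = 55*8^i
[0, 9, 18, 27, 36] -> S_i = 0 + 9*i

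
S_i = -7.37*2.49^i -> [-7.37, -18.35, -45.69, -113.78, -283.31]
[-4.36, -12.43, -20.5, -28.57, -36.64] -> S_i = -4.36 + -8.07*i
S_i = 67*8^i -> [67, 536, 4288, 34304, 274432]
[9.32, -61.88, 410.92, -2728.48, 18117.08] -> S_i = 9.32*(-6.64)^i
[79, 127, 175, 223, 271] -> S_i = 79 + 48*i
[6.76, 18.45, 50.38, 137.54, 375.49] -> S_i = 6.76*2.73^i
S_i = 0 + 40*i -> [0, 40, 80, 120, 160]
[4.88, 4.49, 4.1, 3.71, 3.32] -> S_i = 4.88 + -0.39*i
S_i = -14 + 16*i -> [-14, 2, 18, 34, 50]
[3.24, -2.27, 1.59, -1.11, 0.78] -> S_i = 3.24*(-0.70)^i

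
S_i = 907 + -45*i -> [907, 862, 817, 772, 727]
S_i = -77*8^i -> [-77, -616, -4928, -39424, -315392]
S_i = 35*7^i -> [35, 245, 1715, 12005, 84035]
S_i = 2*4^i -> [2, 8, 32, 128, 512]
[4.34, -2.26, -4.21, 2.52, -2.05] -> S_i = Random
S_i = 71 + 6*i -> [71, 77, 83, 89, 95]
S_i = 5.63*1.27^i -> [5.63, 7.15, 9.08, 11.53, 14.65]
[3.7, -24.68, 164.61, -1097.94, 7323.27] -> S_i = 3.70*(-6.67)^i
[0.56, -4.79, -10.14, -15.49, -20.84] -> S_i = 0.56 + -5.35*i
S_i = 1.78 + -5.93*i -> [1.78, -4.15, -10.08, -16.01, -21.94]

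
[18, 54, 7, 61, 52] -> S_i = Random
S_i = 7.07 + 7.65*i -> [7.07, 14.72, 22.37, 30.02, 37.67]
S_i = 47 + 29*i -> [47, 76, 105, 134, 163]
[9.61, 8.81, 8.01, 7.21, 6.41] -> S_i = 9.61 + -0.80*i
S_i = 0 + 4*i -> [0, 4, 8, 12, 16]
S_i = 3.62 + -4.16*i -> [3.62, -0.54, -4.7, -8.86, -13.02]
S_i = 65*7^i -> [65, 455, 3185, 22295, 156065]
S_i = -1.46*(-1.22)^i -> [-1.46, 1.78, -2.17, 2.65, -3.23]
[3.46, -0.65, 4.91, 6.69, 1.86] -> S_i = Random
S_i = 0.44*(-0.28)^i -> [0.44, -0.12, 0.03, -0.01, 0.0]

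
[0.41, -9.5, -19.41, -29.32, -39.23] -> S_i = 0.41 + -9.91*i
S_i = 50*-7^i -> [50, -350, 2450, -17150, 120050]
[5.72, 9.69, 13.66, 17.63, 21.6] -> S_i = 5.72 + 3.97*i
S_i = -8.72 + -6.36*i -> [-8.72, -15.08, -21.44, -27.8, -34.16]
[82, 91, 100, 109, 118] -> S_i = 82 + 9*i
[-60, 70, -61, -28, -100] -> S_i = Random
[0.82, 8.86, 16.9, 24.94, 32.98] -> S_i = 0.82 + 8.04*i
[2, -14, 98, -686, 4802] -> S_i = 2*-7^i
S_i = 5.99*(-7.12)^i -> [5.99, -42.65, 303.66, -2162.06, 15393.83]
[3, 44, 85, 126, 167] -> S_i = 3 + 41*i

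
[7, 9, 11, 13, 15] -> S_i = 7 + 2*i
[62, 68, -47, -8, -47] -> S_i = Random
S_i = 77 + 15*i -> [77, 92, 107, 122, 137]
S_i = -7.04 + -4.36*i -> [-7.04, -11.4, -15.76, -20.12, -24.48]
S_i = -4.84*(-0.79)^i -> [-4.84, 3.82, -3.02, 2.39, -1.89]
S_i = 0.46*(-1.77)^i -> [0.46, -0.81, 1.44, -2.55, 4.51]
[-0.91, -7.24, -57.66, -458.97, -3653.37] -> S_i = -0.91*7.96^i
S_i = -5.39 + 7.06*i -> [-5.39, 1.67, 8.73, 15.79, 22.85]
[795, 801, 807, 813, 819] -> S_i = 795 + 6*i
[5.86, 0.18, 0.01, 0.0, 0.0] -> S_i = 5.86*0.03^i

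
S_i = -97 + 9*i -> [-97, -88, -79, -70, -61]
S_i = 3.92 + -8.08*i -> [3.92, -4.16, -12.24, -20.32, -28.4]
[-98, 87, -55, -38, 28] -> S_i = Random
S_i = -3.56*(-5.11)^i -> [-3.56, 18.19, -92.96, 475.02, -2427.36]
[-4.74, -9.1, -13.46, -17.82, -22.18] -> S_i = -4.74 + -4.36*i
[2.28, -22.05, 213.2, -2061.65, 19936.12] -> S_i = 2.28*(-9.67)^i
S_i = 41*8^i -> [41, 328, 2624, 20992, 167936]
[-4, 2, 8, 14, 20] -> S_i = -4 + 6*i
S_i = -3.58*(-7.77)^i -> [-3.58, 27.82, -216.13, 1679.37, -13048.7]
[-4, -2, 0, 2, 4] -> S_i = -4 + 2*i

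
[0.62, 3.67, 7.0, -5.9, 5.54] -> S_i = Random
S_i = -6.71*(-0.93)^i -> [-6.71, 6.24, -5.8, 5.4, -5.02]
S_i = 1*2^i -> [1, 2, 4, 8, 16]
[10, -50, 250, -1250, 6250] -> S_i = 10*-5^i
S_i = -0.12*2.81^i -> [-0.12, -0.34, -0.95, -2.66, -7.48]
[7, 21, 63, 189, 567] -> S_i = 7*3^i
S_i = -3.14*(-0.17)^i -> [-3.14, 0.53, -0.09, 0.02, -0.0]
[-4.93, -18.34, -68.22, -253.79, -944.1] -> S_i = -4.93*3.72^i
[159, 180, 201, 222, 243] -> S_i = 159 + 21*i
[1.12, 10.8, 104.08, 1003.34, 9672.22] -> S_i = 1.12*9.64^i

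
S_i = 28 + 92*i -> [28, 120, 212, 304, 396]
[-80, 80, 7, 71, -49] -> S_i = Random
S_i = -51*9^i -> [-51, -459, -4131, -37179, -334611]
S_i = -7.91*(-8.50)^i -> [-7.91, 67.24, -571.5, 4857.73, -41290.69]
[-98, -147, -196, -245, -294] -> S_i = -98 + -49*i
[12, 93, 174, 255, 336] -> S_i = 12 + 81*i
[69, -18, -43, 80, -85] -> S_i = Random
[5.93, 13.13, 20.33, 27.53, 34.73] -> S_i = 5.93 + 7.20*i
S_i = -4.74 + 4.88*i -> [-4.74, 0.14, 5.02, 9.9, 14.78]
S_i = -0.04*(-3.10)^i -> [-0.04, 0.12, -0.38, 1.19, -3.69]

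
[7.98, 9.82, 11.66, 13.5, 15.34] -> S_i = 7.98 + 1.84*i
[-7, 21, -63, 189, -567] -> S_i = -7*-3^i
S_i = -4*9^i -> [-4, -36, -324, -2916, -26244]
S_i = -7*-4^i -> [-7, 28, -112, 448, -1792]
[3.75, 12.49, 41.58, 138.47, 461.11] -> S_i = 3.75*3.33^i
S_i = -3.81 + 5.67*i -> [-3.81, 1.86, 7.53, 13.2, 18.87]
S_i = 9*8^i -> [9, 72, 576, 4608, 36864]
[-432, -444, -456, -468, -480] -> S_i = -432 + -12*i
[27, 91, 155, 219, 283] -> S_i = 27 + 64*i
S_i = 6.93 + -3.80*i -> [6.93, 3.13, -0.67, -4.47, -8.27]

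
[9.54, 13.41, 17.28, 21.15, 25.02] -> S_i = 9.54 + 3.87*i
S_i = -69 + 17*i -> [-69, -52, -35, -18, -1]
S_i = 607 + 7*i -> [607, 614, 621, 628, 635]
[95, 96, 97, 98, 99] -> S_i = 95 + 1*i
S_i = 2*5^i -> [2, 10, 50, 250, 1250]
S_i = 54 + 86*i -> [54, 140, 226, 312, 398]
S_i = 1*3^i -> [1, 3, 9, 27, 81]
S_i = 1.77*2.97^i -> [1.77, 5.26, 15.61, 46.37, 137.72]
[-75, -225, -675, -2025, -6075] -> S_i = -75*3^i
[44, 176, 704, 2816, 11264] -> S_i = 44*4^i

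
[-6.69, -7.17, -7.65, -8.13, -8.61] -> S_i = -6.69 + -0.48*i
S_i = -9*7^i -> [-9, -63, -441, -3087, -21609]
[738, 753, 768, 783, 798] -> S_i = 738 + 15*i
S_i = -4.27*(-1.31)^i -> [-4.27, 5.59, -7.33, 9.6, -12.58]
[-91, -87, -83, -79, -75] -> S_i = -91 + 4*i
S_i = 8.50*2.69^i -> [8.5, 22.86, 61.51, 165.45, 445.07]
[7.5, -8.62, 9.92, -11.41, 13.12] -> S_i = 7.50*(-1.15)^i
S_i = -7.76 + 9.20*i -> [-7.76, 1.44, 10.64, 19.84, 29.04]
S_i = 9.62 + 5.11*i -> [9.62, 14.73, 19.84, 24.95, 30.06]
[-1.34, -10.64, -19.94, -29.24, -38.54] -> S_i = -1.34 + -9.30*i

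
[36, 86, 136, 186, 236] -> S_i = 36 + 50*i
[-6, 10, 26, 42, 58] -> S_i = -6 + 16*i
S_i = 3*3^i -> [3, 9, 27, 81, 243]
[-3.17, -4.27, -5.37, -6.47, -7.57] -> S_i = -3.17 + -1.10*i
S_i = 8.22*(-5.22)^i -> [8.22, -42.91, 223.98, -1169.19, 6103.15]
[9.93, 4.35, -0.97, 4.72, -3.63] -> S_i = Random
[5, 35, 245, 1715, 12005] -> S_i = 5*7^i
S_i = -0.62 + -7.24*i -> [-0.62, -7.86, -15.1, -22.34, -29.58]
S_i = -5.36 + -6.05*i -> [-5.36, -11.41, -17.46, -23.51, -29.56]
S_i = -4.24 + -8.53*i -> [-4.24, -12.77, -21.3, -29.83, -38.36]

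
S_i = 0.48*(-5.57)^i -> [0.48, -2.67, 14.89, -82.95, 462.02]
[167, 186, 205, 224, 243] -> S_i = 167 + 19*i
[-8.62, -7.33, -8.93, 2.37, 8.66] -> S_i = Random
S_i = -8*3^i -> [-8, -24, -72, -216, -648]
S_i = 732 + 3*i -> [732, 735, 738, 741, 744]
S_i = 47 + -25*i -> [47, 22, -3, -28, -53]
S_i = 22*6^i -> [22, 132, 792, 4752, 28512]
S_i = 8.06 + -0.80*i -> [8.06, 7.26, 6.46, 5.66, 4.86]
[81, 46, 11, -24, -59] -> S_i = 81 + -35*i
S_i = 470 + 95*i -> [470, 565, 660, 755, 850]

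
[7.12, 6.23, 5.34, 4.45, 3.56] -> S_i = 7.12 + -0.89*i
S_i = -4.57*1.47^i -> [-4.57, -6.72, -9.88, -14.52, -21.34]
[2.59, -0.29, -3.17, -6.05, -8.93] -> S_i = 2.59 + -2.88*i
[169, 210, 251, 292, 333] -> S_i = 169 + 41*i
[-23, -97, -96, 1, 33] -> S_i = Random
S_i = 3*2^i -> [3, 6, 12, 24, 48]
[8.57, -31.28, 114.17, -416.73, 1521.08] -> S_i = 8.57*(-3.65)^i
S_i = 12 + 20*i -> [12, 32, 52, 72, 92]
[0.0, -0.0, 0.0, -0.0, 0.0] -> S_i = 0.00*(-1.74)^i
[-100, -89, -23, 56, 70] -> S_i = Random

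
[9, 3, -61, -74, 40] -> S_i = Random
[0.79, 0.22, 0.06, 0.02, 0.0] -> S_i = 0.79*0.28^i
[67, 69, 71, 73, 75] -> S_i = 67 + 2*i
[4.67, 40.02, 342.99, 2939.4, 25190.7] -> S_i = 4.67*8.57^i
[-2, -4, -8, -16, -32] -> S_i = -2*2^i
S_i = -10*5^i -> [-10, -50, -250, -1250, -6250]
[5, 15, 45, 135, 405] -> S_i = 5*3^i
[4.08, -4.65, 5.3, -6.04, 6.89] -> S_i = 4.08*(-1.14)^i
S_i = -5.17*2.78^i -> [-5.17, -14.37, -39.96, -111.08, -308.79]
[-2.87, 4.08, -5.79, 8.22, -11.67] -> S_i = -2.87*(-1.42)^i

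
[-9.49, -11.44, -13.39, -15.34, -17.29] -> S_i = -9.49 + -1.95*i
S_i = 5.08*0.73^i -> [5.08, 3.71, 2.71, 1.98, 1.44]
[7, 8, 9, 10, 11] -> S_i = 7 + 1*i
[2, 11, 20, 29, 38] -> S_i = 2 + 9*i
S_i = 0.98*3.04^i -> [0.98, 2.98, 9.06, 27.53, 83.7]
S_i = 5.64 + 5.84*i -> [5.64, 11.48, 17.32, 23.16, 29.0]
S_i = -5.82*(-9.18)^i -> [-5.82, 53.43, -490.47, 4502.47, -41332.69]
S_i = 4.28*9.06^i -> [4.28, 38.78, 351.32, 3182.94, 28837.43]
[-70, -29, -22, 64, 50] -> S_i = Random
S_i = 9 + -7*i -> [9, 2, -5, -12, -19]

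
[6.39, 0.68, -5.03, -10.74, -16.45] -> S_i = 6.39 + -5.71*i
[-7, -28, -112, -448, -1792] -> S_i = -7*4^i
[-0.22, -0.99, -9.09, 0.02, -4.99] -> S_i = Random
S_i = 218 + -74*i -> [218, 144, 70, -4, -78]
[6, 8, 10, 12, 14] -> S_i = 6 + 2*i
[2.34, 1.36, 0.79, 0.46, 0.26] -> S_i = 2.34*0.58^i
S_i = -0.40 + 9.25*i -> [-0.4, 8.85, 18.1, 27.35, 36.6]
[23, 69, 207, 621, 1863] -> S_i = 23*3^i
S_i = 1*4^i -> [1, 4, 16, 64, 256]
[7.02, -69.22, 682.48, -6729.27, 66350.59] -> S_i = 7.02*(-9.86)^i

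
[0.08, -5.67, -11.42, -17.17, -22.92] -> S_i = 0.08 + -5.75*i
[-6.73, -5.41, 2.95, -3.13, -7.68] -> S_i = Random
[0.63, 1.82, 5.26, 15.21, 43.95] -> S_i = 0.63*2.89^i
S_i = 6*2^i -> [6, 12, 24, 48, 96]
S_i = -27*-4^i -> [-27, 108, -432, 1728, -6912]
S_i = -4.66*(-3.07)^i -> [-4.66, 14.31, -43.92, 134.83, -413.94]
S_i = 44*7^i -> [44, 308, 2156, 15092, 105644]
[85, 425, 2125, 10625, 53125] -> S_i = 85*5^i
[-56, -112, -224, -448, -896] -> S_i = -56*2^i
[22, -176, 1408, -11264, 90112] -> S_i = 22*-8^i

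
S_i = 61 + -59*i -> [61, 2, -57, -116, -175]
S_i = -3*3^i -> [-3, -9, -27, -81, -243]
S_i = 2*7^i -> [2, 14, 98, 686, 4802]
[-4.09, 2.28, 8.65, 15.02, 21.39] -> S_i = -4.09 + 6.37*i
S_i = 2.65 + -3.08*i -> [2.65, -0.43, -3.51, -6.59, -9.67]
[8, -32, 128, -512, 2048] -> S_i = 8*-4^i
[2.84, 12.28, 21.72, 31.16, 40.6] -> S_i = 2.84 + 9.44*i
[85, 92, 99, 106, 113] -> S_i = 85 + 7*i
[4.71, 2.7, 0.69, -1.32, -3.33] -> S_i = 4.71 + -2.01*i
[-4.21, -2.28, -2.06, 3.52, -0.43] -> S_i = Random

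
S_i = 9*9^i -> [9, 81, 729, 6561, 59049]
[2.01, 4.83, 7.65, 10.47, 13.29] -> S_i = 2.01 + 2.82*i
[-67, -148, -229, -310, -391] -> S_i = -67 + -81*i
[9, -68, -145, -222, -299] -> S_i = 9 + -77*i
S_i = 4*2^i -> [4, 8, 16, 32, 64]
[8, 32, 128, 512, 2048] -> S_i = 8*4^i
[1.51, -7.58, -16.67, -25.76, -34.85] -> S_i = 1.51 + -9.09*i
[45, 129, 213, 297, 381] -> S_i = 45 + 84*i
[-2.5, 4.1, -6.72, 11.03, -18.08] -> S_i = -2.50*(-1.64)^i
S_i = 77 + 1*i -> [77, 78, 79, 80, 81]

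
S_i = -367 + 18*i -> [-367, -349, -331, -313, -295]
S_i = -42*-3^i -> [-42, 126, -378, 1134, -3402]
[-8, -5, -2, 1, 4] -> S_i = -8 + 3*i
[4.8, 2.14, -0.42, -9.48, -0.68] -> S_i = Random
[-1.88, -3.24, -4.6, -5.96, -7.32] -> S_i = -1.88 + -1.36*i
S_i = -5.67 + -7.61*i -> [-5.67, -13.28, -20.89, -28.5, -36.11]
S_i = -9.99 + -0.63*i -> [-9.99, -10.62, -11.25, -11.88, -12.51]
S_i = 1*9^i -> [1, 9, 81, 729, 6561]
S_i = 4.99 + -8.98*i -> [4.99, -3.99, -12.97, -21.95, -30.93]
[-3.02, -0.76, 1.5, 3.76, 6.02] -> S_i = -3.02 + 2.26*i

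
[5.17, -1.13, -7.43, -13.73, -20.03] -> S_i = 5.17 + -6.30*i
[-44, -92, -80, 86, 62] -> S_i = Random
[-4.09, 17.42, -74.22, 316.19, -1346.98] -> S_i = -4.09*(-4.26)^i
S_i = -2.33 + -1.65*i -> [-2.33, -3.98, -5.63, -7.28, -8.93]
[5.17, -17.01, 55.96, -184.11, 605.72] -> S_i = 5.17*(-3.29)^i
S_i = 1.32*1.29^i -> [1.32, 1.7, 2.2, 2.83, 3.66]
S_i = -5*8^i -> [-5, -40, -320, -2560, -20480]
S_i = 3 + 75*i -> [3, 78, 153, 228, 303]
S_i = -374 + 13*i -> [-374, -361, -348, -335, -322]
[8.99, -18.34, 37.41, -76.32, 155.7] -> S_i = 8.99*(-2.04)^i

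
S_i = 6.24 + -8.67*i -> [6.24, -2.43, -11.1, -19.77, -28.44]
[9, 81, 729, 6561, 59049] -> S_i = 9*9^i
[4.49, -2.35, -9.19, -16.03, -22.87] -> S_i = 4.49 + -6.84*i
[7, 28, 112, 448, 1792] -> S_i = 7*4^i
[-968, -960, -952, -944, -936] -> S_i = -968 + 8*i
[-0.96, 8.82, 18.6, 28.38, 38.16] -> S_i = -0.96 + 9.78*i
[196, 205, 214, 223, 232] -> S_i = 196 + 9*i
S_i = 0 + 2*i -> [0, 2, 4, 6, 8]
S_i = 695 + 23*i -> [695, 718, 741, 764, 787]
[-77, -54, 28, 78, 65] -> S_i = Random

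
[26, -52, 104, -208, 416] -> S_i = 26*-2^i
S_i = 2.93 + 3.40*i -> [2.93, 6.33, 9.73, 13.13, 16.53]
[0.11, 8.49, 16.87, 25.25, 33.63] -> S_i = 0.11 + 8.38*i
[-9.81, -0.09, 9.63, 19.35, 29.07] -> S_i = -9.81 + 9.72*i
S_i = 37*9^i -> [37, 333, 2997, 26973, 242757]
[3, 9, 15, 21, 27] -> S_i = 3 + 6*i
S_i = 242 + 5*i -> [242, 247, 252, 257, 262]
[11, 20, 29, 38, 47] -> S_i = 11 + 9*i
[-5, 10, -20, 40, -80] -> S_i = -5*-2^i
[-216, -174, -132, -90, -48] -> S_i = -216 + 42*i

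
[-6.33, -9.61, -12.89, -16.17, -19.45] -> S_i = -6.33 + -3.28*i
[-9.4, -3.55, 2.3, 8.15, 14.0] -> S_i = -9.40 + 5.85*i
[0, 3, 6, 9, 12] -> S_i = 0 + 3*i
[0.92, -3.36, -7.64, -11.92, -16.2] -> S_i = 0.92 + -4.28*i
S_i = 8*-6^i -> [8, -48, 288, -1728, 10368]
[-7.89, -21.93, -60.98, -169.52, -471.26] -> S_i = -7.89*2.78^i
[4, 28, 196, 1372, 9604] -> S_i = 4*7^i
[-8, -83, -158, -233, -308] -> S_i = -8 + -75*i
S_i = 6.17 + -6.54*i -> [6.17, -0.37, -6.91, -13.45, -19.99]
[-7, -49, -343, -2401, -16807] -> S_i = -7*7^i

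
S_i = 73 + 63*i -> [73, 136, 199, 262, 325]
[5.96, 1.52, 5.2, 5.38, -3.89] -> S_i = Random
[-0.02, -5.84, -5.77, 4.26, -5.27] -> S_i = Random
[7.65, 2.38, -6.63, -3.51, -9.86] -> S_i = Random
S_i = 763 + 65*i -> [763, 828, 893, 958, 1023]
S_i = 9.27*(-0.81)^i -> [9.27, -7.51, 6.08, -4.93, 3.99]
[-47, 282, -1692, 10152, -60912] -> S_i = -47*-6^i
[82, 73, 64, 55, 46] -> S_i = 82 + -9*i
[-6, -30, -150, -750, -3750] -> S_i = -6*5^i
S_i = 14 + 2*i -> [14, 16, 18, 20, 22]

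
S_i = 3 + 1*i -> [3, 4, 5, 6, 7]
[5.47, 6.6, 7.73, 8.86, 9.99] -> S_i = 5.47 + 1.13*i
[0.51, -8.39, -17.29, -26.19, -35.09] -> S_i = 0.51 + -8.90*i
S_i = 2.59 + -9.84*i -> [2.59, -7.25, -17.09, -26.93, -36.77]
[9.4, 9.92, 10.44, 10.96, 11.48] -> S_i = 9.40 + 0.52*i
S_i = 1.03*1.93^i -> [1.03, 1.99, 3.84, 7.4, 14.29]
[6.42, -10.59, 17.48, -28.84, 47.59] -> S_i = 6.42*(-1.65)^i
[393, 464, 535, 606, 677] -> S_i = 393 + 71*i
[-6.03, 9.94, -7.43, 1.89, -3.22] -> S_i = Random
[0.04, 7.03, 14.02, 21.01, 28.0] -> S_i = 0.04 + 6.99*i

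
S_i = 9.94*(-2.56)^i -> [9.94, -25.45, 65.14, -166.77, 426.92]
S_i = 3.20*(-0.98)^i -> [3.2, -3.14, 3.07, -3.01, 2.95]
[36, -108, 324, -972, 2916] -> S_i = 36*-3^i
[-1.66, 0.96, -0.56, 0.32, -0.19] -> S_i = -1.66*(-0.58)^i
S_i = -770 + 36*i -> [-770, -734, -698, -662, -626]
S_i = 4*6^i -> [4, 24, 144, 864, 5184]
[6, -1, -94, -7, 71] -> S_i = Random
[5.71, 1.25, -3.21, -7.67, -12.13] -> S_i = 5.71 + -4.46*i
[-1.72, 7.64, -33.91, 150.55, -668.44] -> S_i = -1.72*(-4.44)^i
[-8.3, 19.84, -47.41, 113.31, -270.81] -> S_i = -8.30*(-2.39)^i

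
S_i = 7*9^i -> [7, 63, 567, 5103, 45927]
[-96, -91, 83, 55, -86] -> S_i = Random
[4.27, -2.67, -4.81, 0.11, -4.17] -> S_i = Random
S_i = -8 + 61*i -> [-8, 53, 114, 175, 236]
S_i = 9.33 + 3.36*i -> [9.33, 12.69, 16.05, 19.41, 22.77]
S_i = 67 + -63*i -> [67, 4, -59, -122, -185]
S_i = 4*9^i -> [4, 36, 324, 2916, 26244]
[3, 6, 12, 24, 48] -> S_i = 3*2^i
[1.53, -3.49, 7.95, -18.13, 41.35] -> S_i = 1.53*(-2.28)^i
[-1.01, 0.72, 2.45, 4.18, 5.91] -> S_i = -1.01 + 1.73*i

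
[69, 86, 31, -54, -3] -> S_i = Random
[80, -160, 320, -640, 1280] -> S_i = 80*-2^i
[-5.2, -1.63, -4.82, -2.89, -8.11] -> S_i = Random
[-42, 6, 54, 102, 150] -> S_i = -42 + 48*i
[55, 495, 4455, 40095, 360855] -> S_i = 55*9^i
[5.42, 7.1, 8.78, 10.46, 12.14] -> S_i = 5.42 + 1.68*i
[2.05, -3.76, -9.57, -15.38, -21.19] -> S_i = 2.05 + -5.81*i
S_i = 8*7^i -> [8, 56, 392, 2744, 19208]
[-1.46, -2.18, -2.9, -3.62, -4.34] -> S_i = -1.46 + -0.72*i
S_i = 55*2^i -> [55, 110, 220, 440, 880]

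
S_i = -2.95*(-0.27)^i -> [-2.95, 0.8, -0.22, 0.06, -0.02]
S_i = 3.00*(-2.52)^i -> [3.0, -7.56, 19.05, -48.01, 120.98]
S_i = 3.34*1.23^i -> [3.34, 4.11, 5.05, 6.22, 7.64]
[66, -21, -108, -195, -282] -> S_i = 66 + -87*i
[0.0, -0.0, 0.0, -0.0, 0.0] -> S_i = 0.00*(-9.19)^i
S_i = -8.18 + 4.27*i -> [-8.18, -3.91, 0.36, 4.63, 8.9]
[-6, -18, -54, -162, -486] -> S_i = -6*3^i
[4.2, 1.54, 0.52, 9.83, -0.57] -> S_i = Random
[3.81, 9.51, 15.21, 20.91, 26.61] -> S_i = 3.81 + 5.70*i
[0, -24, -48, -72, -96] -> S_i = 0 + -24*i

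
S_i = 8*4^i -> [8, 32, 128, 512, 2048]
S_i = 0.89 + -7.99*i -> [0.89, -7.1, -15.09, -23.08, -31.07]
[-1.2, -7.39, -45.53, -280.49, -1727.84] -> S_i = -1.20*6.16^i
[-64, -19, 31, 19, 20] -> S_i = Random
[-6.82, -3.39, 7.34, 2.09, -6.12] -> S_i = Random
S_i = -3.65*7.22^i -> [-3.65, -26.35, -190.27, -1373.74, -9918.4]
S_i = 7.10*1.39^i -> [7.1, 9.87, 13.72, 19.07, 26.5]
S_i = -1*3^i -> [-1, -3, -9, -27, -81]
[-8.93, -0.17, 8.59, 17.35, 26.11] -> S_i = -8.93 + 8.76*i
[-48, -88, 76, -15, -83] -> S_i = Random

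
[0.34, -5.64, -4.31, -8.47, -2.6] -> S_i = Random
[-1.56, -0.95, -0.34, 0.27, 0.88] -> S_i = -1.56 + 0.61*i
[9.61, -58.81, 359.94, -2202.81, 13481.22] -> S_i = 9.61*(-6.12)^i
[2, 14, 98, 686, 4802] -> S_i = 2*7^i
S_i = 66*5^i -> [66, 330, 1650, 8250, 41250]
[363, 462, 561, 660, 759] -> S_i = 363 + 99*i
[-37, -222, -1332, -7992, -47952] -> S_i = -37*6^i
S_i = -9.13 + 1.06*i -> [-9.13, -8.07, -7.01, -5.95, -4.89]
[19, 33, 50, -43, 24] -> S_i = Random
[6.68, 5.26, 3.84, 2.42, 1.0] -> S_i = 6.68 + -1.42*i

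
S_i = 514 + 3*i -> [514, 517, 520, 523, 526]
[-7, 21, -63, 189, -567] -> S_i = -7*-3^i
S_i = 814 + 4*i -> [814, 818, 822, 826, 830]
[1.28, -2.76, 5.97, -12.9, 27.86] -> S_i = 1.28*(-2.16)^i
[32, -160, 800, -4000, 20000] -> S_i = 32*-5^i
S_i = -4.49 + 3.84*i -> [-4.49, -0.65, 3.19, 7.03, 10.87]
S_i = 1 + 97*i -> [1, 98, 195, 292, 389]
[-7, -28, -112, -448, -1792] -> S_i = -7*4^i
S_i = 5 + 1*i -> [5, 6, 7, 8, 9]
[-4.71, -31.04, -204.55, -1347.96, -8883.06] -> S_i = -4.71*6.59^i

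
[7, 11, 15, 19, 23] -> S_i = 7 + 4*i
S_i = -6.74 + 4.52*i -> [-6.74, -2.22, 2.3, 6.82, 11.34]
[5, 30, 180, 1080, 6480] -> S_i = 5*6^i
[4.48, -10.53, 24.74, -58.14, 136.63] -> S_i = 4.48*(-2.35)^i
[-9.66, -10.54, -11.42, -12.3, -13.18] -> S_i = -9.66 + -0.88*i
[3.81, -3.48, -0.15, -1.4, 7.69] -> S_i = Random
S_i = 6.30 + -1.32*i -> [6.3, 4.98, 3.66, 2.34, 1.02]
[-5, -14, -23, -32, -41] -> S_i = -5 + -9*i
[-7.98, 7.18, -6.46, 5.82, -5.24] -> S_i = -7.98*(-0.90)^i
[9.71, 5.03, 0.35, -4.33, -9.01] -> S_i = 9.71 + -4.68*i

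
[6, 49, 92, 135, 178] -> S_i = 6 + 43*i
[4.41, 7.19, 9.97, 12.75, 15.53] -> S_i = 4.41 + 2.78*i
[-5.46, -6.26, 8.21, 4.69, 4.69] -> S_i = Random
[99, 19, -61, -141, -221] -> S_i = 99 + -80*i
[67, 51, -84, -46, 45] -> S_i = Random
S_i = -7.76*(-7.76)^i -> [-7.76, 60.22, -467.29, 3626.16, -28139.0]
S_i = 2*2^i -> [2, 4, 8, 16, 32]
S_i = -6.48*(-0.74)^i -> [-6.48, 4.8, -3.55, 2.63, -1.94]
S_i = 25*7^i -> [25, 175, 1225, 8575, 60025]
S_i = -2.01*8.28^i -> [-2.01, -16.64, -137.8, -1141.0, -9447.51]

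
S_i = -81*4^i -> [-81, -324, -1296, -5184, -20736]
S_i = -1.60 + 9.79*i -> [-1.6, 8.19, 17.98, 27.77, 37.56]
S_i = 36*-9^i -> [36, -324, 2916, -26244, 236196]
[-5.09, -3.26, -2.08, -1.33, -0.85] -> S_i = -5.09*0.64^i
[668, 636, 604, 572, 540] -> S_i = 668 + -32*i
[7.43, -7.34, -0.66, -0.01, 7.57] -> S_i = Random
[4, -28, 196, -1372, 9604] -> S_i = 4*-7^i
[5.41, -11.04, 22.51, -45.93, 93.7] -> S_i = 5.41*(-2.04)^i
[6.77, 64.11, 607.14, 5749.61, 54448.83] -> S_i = 6.77*9.47^i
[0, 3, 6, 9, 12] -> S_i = 0 + 3*i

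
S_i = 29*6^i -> [29, 174, 1044, 6264, 37584]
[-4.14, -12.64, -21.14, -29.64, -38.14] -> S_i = -4.14 + -8.50*i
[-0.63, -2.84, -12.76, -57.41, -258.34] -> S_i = -0.63*4.50^i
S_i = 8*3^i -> [8, 24, 72, 216, 648]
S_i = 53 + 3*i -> [53, 56, 59, 62, 65]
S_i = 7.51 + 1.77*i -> [7.51, 9.28, 11.05, 12.82, 14.59]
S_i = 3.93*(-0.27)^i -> [3.93, -1.06, 0.29, -0.08, 0.02]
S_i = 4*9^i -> [4, 36, 324, 2916, 26244]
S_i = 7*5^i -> [7, 35, 175, 875, 4375]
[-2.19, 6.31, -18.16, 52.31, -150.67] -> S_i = -2.19*(-2.88)^i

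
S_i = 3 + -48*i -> [3, -45, -93, -141, -189]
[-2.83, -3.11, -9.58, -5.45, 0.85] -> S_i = Random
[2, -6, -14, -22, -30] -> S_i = 2 + -8*i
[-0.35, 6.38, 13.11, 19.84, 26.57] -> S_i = -0.35 + 6.73*i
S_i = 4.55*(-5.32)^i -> [4.55, -24.21, 128.78, -685.09, 3644.67]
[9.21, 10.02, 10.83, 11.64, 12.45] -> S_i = 9.21 + 0.81*i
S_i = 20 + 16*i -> [20, 36, 52, 68, 84]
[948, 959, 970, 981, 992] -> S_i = 948 + 11*i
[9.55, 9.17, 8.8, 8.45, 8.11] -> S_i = 9.55*0.96^i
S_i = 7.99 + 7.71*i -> [7.99, 15.7, 23.41, 31.12, 38.83]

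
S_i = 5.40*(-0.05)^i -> [5.4, -0.27, 0.01, -0.0, 0.0]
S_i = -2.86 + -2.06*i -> [-2.86, -4.92, -6.98, -9.04, -11.1]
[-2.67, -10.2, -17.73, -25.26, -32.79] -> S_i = -2.67 + -7.53*i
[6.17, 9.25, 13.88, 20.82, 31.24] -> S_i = 6.17*1.50^i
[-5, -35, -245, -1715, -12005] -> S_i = -5*7^i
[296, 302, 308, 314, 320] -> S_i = 296 + 6*i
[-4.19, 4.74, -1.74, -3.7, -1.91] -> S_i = Random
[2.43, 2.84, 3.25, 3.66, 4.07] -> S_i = 2.43 + 0.41*i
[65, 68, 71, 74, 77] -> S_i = 65 + 3*i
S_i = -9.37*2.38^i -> [-9.37, -22.3, -53.08, -126.32, -300.64]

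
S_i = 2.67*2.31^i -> [2.67, 6.17, 14.25, 32.91, 76.03]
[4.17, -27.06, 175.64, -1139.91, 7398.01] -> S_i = 4.17*(-6.49)^i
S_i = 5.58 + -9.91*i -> [5.58, -4.33, -14.24, -24.15, -34.06]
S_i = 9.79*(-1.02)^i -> [9.79, -9.99, 10.19, -10.39, 10.6]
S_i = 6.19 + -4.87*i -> [6.19, 1.32, -3.55, -8.42, -13.29]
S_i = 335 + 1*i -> [335, 336, 337, 338, 339]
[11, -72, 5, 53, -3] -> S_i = Random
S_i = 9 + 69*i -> [9, 78, 147, 216, 285]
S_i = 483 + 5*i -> [483, 488, 493, 498, 503]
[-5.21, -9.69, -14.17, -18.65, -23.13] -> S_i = -5.21 + -4.48*i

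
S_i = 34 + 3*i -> [34, 37, 40, 43, 46]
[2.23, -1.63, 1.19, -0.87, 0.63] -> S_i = 2.23*(-0.73)^i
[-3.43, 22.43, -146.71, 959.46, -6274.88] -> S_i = -3.43*(-6.54)^i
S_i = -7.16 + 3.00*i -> [-7.16, -4.16, -1.16, 1.84, 4.84]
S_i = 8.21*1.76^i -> [8.21, 14.45, 25.43, 44.76, 78.78]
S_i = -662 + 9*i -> [-662, -653, -644, -635, -626]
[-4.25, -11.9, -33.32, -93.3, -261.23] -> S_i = -4.25*2.80^i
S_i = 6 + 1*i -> [6, 7, 8, 9, 10]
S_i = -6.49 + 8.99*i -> [-6.49, 2.5, 11.49, 20.48, 29.47]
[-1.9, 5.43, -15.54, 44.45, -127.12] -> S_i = -1.90*(-2.86)^i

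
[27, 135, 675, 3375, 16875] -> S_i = 27*5^i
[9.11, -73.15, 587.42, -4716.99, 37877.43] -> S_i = 9.11*(-8.03)^i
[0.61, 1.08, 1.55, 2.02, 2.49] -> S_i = 0.61 + 0.47*i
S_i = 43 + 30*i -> [43, 73, 103, 133, 163]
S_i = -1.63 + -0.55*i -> [-1.63, -2.18, -2.73, -3.28, -3.83]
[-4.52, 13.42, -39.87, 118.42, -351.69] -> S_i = -4.52*(-2.97)^i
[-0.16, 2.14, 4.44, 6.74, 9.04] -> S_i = -0.16 + 2.30*i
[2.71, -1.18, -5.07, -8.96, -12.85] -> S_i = 2.71 + -3.89*i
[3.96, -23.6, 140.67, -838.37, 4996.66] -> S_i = 3.96*(-5.96)^i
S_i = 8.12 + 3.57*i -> [8.12, 11.69, 15.26, 18.83, 22.4]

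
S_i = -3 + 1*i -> [-3, -2, -1, 0, 1]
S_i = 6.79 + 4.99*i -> [6.79, 11.78, 16.77, 21.76, 26.75]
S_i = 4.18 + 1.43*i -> [4.18, 5.61, 7.04, 8.47, 9.9]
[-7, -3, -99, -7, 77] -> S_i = Random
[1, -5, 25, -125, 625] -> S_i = 1*-5^i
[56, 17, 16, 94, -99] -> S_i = Random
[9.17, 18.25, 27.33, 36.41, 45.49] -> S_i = 9.17 + 9.08*i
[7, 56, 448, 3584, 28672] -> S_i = 7*8^i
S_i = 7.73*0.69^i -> [7.73, 5.33, 3.68, 2.54, 1.75]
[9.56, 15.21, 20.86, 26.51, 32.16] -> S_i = 9.56 + 5.65*i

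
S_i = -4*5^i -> [-4, -20, -100, -500, -2500]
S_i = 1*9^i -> [1, 9, 81, 729, 6561]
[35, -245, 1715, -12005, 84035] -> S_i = 35*-7^i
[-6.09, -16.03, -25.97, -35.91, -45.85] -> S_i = -6.09 + -9.94*i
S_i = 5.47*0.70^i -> [5.47, 3.83, 2.68, 1.88, 1.31]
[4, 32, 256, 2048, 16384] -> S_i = 4*8^i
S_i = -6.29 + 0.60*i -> [-6.29, -5.69, -5.09, -4.49, -3.89]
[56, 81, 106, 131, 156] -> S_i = 56 + 25*i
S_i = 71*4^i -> [71, 284, 1136, 4544, 18176]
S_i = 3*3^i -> [3, 9, 27, 81, 243]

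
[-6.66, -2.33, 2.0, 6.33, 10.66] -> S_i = -6.66 + 4.33*i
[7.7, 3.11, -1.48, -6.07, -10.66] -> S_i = 7.70 + -4.59*i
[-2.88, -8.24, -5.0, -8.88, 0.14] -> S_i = Random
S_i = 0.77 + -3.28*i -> [0.77, -2.51, -5.79, -9.07, -12.35]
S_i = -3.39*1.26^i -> [-3.39, -4.27, -5.38, -6.78, -8.54]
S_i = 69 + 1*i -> [69, 70, 71, 72, 73]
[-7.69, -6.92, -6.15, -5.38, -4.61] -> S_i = -7.69 + 0.77*i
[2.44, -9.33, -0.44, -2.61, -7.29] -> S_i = Random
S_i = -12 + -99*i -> [-12, -111, -210, -309, -408]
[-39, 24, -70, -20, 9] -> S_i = Random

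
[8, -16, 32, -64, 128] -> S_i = 8*-2^i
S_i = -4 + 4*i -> [-4, 0, 4, 8, 12]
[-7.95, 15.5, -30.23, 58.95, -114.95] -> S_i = -7.95*(-1.95)^i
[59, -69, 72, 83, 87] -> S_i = Random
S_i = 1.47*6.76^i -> [1.47, 9.94, 67.18, 454.11, 3069.76]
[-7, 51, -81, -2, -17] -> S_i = Random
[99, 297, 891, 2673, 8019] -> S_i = 99*3^i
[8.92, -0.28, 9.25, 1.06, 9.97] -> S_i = Random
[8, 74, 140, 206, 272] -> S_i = 8 + 66*i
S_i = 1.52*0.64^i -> [1.52, 0.97, 0.62, 0.4, 0.26]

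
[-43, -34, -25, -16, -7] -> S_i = -43 + 9*i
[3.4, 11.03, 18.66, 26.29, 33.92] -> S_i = 3.40 + 7.63*i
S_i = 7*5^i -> [7, 35, 175, 875, 4375]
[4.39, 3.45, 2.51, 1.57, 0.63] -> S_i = 4.39 + -0.94*i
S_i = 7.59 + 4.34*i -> [7.59, 11.93, 16.27, 20.61, 24.95]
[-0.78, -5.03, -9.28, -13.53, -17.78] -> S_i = -0.78 + -4.25*i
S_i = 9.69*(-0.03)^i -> [9.69, -0.29, 0.01, -0.0, 0.0]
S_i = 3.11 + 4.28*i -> [3.11, 7.39, 11.67, 15.95, 20.23]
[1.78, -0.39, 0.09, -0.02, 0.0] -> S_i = 1.78*(-0.22)^i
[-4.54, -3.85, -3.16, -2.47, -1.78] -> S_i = -4.54 + 0.69*i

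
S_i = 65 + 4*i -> [65, 69, 73, 77, 81]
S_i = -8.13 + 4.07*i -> [-8.13, -4.06, 0.01, 4.08, 8.15]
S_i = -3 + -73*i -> [-3, -76, -149, -222, -295]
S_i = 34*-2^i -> [34, -68, 136, -272, 544]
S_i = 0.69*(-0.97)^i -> [0.69, -0.67, 0.65, -0.63, 0.61]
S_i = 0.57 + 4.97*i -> [0.57, 5.54, 10.51, 15.48, 20.45]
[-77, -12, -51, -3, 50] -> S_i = Random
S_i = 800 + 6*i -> [800, 806, 812, 818, 824]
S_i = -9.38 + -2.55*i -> [-9.38, -11.93, -14.48, -17.03, -19.58]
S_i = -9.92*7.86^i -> [-9.92, -77.97, -612.85, -4817.03, -37861.85]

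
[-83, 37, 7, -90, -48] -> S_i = Random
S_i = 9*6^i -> [9, 54, 324, 1944, 11664]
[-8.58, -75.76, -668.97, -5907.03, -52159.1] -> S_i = -8.58*8.83^i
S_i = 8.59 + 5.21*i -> [8.59, 13.8, 19.01, 24.22, 29.43]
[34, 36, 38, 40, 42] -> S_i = 34 + 2*i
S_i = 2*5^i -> [2, 10, 50, 250, 1250]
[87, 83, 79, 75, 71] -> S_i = 87 + -4*i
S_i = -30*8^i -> [-30, -240, -1920, -15360, -122880]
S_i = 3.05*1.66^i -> [3.05, 5.06, 8.4, 13.95, 23.16]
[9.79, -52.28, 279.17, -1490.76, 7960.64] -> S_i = 9.79*(-5.34)^i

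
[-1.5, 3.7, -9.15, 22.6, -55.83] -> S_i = -1.50*(-2.47)^i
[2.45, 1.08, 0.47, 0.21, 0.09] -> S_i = 2.45*0.44^i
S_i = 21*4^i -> [21, 84, 336, 1344, 5376]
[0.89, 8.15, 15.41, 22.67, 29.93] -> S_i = 0.89 + 7.26*i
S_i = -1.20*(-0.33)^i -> [-1.2, 0.4, -0.13, 0.04, -0.01]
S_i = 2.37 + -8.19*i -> [2.37, -5.82, -14.01, -22.2, -30.39]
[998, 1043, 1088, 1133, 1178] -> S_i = 998 + 45*i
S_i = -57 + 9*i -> [-57, -48, -39, -30, -21]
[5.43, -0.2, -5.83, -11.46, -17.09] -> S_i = 5.43 + -5.63*i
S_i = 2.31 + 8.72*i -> [2.31, 11.03, 19.75, 28.47, 37.19]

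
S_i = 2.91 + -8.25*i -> [2.91, -5.34, -13.59, -21.84, -30.09]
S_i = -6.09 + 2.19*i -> [-6.09, -3.9, -1.71, 0.48, 2.67]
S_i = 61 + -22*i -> [61, 39, 17, -5, -27]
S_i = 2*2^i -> [2, 4, 8, 16, 32]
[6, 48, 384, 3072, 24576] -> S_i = 6*8^i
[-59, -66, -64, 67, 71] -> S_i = Random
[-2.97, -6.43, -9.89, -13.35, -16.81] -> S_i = -2.97 + -3.46*i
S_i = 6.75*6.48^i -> [6.75, 43.74, 283.44, 1836.66, 11901.56]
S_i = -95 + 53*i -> [-95, -42, 11, 64, 117]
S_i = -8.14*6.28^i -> [-8.14, -51.12, -321.03, -2016.06, -12660.85]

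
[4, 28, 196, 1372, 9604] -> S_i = 4*7^i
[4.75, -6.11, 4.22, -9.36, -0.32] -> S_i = Random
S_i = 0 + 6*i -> [0, 6, 12, 18, 24]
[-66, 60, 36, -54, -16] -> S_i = Random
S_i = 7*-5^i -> [7, -35, 175, -875, 4375]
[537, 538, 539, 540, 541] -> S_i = 537 + 1*i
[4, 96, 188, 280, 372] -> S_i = 4 + 92*i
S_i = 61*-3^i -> [61, -183, 549, -1647, 4941]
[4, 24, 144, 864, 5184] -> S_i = 4*6^i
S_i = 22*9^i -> [22, 198, 1782, 16038, 144342]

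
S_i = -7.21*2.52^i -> [-7.21, -18.17, -45.79, -115.38, -290.76]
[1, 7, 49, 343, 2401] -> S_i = 1*7^i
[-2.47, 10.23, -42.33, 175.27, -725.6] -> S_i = -2.47*(-4.14)^i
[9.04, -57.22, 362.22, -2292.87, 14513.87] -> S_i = 9.04*(-6.33)^i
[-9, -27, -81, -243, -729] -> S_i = -9*3^i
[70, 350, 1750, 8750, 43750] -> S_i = 70*5^i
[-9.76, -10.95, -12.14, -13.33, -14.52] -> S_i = -9.76 + -1.19*i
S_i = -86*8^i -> [-86, -688, -5504, -44032, -352256]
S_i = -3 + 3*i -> [-3, 0, 3, 6, 9]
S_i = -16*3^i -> [-16, -48, -144, -432, -1296]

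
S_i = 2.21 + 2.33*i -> [2.21, 4.54, 6.87, 9.2, 11.53]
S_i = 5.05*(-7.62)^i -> [5.05, -38.48, 293.23, -2234.38, 17025.95]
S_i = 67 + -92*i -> [67, -25, -117, -209, -301]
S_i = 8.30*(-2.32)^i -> [8.3, -19.26, 44.67, -103.64, 240.45]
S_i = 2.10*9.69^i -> [2.1, 20.35, 197.18, 1910.69, 18514.6]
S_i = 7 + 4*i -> [7, 11, 15, 19, 23]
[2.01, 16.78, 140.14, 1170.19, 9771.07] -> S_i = 2.01*8.35^i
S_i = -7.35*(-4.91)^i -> [-7.35, 36.09, -177.19, 870.03, -4271.82]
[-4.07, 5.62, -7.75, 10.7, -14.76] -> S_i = -4.07*(-1.38)^i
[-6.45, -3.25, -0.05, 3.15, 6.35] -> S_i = -6.45 + 3.20*i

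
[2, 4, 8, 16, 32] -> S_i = 2*2^i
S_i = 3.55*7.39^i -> [3.55, 26.23, 193.87, 1432.72, 10587.81]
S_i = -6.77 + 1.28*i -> [-6.77, -5.49, -4.21, -2.93, -1.65]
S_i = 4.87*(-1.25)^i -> [4.87, -6.09, 7.61, -9.51, 11.89]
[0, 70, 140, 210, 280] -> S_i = 0 + 70*i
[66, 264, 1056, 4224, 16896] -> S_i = 66*4^i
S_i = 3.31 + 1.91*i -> [3.31, 5.22, 7.13, 9.04, 10.95]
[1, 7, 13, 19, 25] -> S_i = 1 + 6*i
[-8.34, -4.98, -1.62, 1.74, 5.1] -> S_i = -8.34 + 3.36*i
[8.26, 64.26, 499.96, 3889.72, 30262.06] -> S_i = 8.26*7.78^i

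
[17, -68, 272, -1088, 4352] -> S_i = 17*-4^i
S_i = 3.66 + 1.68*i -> [3.66, 5.34, 7.02, 8.7, 10.38]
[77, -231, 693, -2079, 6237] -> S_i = 77*-3^i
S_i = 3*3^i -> [3, 9, 27, 81, 243]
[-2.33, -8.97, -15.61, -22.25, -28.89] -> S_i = -2.33 + -6.64*i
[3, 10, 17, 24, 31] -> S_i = 3 + 7*i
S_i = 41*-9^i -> [41, -369, 3321, -29889, 269001]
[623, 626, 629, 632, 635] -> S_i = 623 + 3*i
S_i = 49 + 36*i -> [49, 85, 121, 157, 193]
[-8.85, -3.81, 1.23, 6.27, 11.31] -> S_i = -8.85 + 5.04*i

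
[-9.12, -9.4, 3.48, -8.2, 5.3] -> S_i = Random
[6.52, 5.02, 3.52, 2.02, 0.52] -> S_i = 6.52 + -1.50*i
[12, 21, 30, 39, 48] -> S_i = 12 + 9*i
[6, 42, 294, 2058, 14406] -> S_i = 6*7^i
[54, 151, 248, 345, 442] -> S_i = 54 + 97*i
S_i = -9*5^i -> [-9, -45, -225, -1125, -5625]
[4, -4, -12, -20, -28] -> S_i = 4 + -8*i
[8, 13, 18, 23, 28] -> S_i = 8 + 5*i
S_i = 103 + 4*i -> [103, 107, 111, 115, 119]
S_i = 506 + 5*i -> [506, 511, 516, 521, 526]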